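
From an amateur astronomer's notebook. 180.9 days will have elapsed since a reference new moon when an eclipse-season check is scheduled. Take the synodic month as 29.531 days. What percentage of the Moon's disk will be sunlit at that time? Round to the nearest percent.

15%

180.9/29.531 = 6.126 lunations, so 6 complete cycles and 3.71 d into the next.
Elongation θ = 360° × 3.71/29.531 ≈ 45.3°.
cos 45.3° = 0.704, so f = (1 − 0.704)/2 = 0.148, so 15%.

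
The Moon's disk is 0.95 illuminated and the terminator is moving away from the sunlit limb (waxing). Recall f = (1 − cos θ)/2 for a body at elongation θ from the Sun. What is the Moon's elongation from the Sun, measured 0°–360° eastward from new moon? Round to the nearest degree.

154°

cos θ = 1 − 2f = -0.900, giving a principal value of 154.2°.
The Moon is waxing (0°–180°), so θ = 154.2° directly.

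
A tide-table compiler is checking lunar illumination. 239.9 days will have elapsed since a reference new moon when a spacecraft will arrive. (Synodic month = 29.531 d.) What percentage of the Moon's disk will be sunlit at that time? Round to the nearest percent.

Reduce mod P: 239.9 − 8×29.531 = 3.65 d into the current lunation.
Phase angle: θ = 360°·(3.65 d)/(29.531 d) = 44.5°.
cos 44.5° = 0.713, so f = (1 − 0.713)/2 = 0.143, so 14%.

14%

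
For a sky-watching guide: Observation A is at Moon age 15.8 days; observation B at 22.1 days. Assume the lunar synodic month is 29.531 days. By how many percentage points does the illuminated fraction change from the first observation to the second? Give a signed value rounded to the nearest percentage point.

θ₁ = 360° × 15.8/29.531 = 192.6°, f₁ = (1 − cos θ₁)/2 = 0.988.
θ₂ = 360° × 22.1/29.531 = 269.4°, f₂ = (1 − cos θ₂)/2 = 0.505.
Change = f₂ − f₁ = -0.483 → -48 percentage points.

-48 percentage points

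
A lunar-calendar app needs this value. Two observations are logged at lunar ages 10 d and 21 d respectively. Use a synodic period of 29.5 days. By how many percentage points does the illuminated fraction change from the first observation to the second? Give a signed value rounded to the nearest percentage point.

θ₁ = 360° × 10/29.5 = 122.0°, f₁ = (1 − cos θ₁)/2 = 0.765.
θ₂ = 360° × 21/29.5 = 256.3°, f₂ = (1 − cos θ₂)/2 = 0.619.
Change = f₂ − f₁ = -0.147 → -15 percentage points.

-15 pp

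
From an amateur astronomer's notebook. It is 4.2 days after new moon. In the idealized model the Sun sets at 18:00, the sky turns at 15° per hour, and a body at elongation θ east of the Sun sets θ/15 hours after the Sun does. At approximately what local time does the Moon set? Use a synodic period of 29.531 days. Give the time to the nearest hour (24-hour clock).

Elongation θ = 360° × 4.2/29.531 ≈ 51.2°.
At 15° of sky rotation per hour, 51.2° corresponds to a 3.41 h lag.
18:00 + 3.41 h ≈ 21:25 → 21:00 to the nearest hour.

21:00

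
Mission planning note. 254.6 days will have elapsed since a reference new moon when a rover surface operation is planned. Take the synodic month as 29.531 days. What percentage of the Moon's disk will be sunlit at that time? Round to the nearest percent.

254.6/29.531 = 8.621 lunations, so 8 complete cycles and 18.35 d into the next.
The Moon has covered 18.35/29.531 of its cycle, so θ ≈ 360° × 18.35/29.531 = 223.7°.
cos 223.7° = (-0.723), so f = (1 − (-0.723))/2 = 0.861, so 86%.

86%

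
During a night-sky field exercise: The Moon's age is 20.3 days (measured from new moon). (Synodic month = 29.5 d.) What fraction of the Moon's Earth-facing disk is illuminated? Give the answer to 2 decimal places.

The Moon has covered 20.3/29.5 of its cycle, so θ ≈ 360° × 20.3/29.5 = 247.7°.
With cos θ = (-0.379), the lit fraction is (1 − (-0.379))/2 ≈ 0.689.

0.69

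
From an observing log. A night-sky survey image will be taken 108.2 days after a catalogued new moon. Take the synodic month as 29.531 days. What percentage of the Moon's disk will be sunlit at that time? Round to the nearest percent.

108.2 d spans 3 complete synodic months (3 × 29.531 = 88.59 d) plus 19.61 d.
Elongation θ = 360° × 19.61/29.531 ≈ 239.0°.
cos 239.0° = (-0.515), so f = (1 − (-0.515))/2 = 0.757, so 76%.

76%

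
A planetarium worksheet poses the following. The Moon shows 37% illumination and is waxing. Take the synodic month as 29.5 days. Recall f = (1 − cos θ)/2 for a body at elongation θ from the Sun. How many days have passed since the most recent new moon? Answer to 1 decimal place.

cos θ = 1 − 2f = 0.260, giving a principal value of 74.9°.
Before full moon the principal value applies: θ = 74.9°.
That fraction of the synodic month is 74.9/360 × 29.5 d ≈ 6.14 d.

6.1 days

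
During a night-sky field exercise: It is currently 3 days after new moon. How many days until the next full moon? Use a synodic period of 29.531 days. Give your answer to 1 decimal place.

Full moon occurs at elongation 180°, i.e. at age 29.531 × 180/360 = 14.765 d.
So 11.765 days remain (14.765 − 3).

11.8 days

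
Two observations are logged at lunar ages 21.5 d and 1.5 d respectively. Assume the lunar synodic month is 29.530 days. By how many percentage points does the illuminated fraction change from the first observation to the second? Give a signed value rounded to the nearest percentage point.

First observation: θ = 360°·21.5/29.530 = 262.1°, so f = 0.569.
Second observation: θ = 18.3°, f = 0.025.
Δf = 0.025 − 0.569 = -0.543, i.e. -54 pp.

-54 pp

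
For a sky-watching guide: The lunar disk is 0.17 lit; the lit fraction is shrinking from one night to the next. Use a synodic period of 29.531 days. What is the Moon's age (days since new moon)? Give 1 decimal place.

cos θ = 1 − 2f = 0.660, giving a principal value of 48.7°.
Waning ⇒ past full, so θ = 360° − 48.7° = 311.3°.
At 360°/29.531 d per day, 311.3° corresponds to 25.54 days.

25.5 days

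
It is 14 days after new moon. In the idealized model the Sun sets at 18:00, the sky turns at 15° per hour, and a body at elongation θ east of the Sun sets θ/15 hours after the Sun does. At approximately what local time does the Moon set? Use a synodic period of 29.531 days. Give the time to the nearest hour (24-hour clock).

Phase angle: θ = 360°·(14 d)/(29.531 d) = 170.7°.
Delay after the Sun = 170.7° / (15°/h) ≈ 11.38 h.
18:00 + 11.38 h ≈ 05:23 → 05:00 to the nearest hour.

05:00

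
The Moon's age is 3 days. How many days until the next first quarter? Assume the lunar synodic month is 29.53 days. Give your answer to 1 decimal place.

4.4 days

First quarter occurs at elongation 90°, i.e. at age 29.53 × 90/360 = 7.383 d.
So 4.383 days remain (7.383 − 3).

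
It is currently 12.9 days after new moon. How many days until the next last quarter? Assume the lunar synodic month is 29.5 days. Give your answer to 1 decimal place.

Last quarter is 0.75 of the way through the cycle: age 0.75 × 29.5 = 22.125 d.
That is 22.125 − 12.9 = 9.225 days ahead.

9.2 days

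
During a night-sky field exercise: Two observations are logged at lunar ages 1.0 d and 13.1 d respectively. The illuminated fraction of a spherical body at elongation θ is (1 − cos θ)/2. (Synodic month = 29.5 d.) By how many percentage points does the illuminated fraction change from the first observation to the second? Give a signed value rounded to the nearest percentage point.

θ₁ = 360° × 1.0/29.5 = 12.2°, f₁ = (1 − cos θ₁)/2 = 0.011.
θ₂ = 360° × 13.1/29.5 = 159.9°, f₂ = (1 − cos θ₂)/2 = 0.969.
Change = f₂ − f₁ = +0.958 → +96 percentage points.

+96 pp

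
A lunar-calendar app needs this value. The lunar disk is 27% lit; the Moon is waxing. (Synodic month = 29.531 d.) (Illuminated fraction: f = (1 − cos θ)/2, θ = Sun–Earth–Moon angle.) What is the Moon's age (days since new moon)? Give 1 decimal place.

5.1 days

From f = (1 − cos θ)/2: cos θ = 1 − 2×0.27 = 0.460; arccos → 62.6°.
The Moon is waxing (0°–180°), so θ = 62.6° directly.
At 360°/29.531 d per day, 62.6° corresponds to 5.14 days.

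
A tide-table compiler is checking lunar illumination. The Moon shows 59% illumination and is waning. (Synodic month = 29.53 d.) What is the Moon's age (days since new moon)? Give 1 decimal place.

cos θ = 1 − 2f = -0.180, giving a principal value of 100.4°.
A waning Moon lies in 180°–360°, so θ = 360° − 100.4° = 259.6°.
At 360°/29.53 d per day, 259.6° corresponds to 21.30 days.

21.3 days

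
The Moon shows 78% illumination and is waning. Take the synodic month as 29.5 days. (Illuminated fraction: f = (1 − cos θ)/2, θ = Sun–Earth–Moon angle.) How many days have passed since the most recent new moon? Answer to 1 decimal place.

From f = (1 − cos θ)/2: cos θ = 1 − 2×0.78 = -0.560; arccos → 124.1°.
Waning ⇒ past full, so θ = 360° − 124.1° = 235.9°.
At 360°/29.5 d per day, 235.9° corresponds to 19.33 days.

19.3 days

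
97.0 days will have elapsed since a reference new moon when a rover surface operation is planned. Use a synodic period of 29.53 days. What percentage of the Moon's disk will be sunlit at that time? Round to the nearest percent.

61%

97.0/29.53 = 3.285 lunations, so 3 complete cycles and 8.41 d into the next.
Elongation θ = 360° × 8.41/29.53 ≈ 102.5°.
Illuminated fraction = (1 − cos 102.5°)/2 = (1 − (-0.217))/2 ≈ 0.608, so 61%.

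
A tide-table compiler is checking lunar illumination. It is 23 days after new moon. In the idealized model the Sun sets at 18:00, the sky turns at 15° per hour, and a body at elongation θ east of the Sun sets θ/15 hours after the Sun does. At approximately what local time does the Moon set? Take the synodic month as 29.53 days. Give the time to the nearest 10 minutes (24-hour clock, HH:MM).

12:40

Elongation θ = 360° × 23/29.53 ≈ 280.4°.
Delay after the Sun = 280.4° / (15°/h) ≈ 18.69 h.
18:00 + 18.693 h ≈ 12:42 → 12:40 to the nearest ten minutes.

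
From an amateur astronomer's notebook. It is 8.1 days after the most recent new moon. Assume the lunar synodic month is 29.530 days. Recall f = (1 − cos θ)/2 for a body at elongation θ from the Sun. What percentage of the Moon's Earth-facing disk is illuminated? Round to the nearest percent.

The Moon has covered 8.1/29.530 of its cycle, so θ ≈ 360° × 8.1/29.530 = 98.7°.
With cos θ = (-0.152), the lit fraction is (1 − (-0.152))/2 ≈ 0.576, so 58%.

58%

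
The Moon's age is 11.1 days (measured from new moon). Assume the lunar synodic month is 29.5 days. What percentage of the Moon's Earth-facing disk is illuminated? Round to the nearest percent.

Phase angle: θ = 360°·(11.1 d)/(29.5 d) = 135.5°.
Illuminated fraction = (1 − cos 135.5°)/2 = (1 − (-0.713))/2 ≈ 0.856, so 86%.

86%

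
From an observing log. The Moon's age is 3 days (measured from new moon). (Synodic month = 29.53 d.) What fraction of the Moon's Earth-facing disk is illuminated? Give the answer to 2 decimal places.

0.10

Elongation θ = 360° × 3/29.53 ≈ 36.6°.
With cos θ = 0.803, the lit fraction is (1 − 0.803)/2 ≈ 0.098.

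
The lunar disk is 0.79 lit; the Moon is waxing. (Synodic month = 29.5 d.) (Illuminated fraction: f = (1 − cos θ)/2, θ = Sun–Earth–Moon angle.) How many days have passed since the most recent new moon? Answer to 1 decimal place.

Invert f = (1 − cos θ)/2 to get cos θ = 1 − 2(0.79) = -0.580, hence θ₀ = arccos -0.580 = 125.5°.
The Moon is waxing (0°–180°), so θ = 125.5° directly.
That fraction of the synodic month is 125.5/360 × 29.5 d ≈ 10.28 d.

10.3 days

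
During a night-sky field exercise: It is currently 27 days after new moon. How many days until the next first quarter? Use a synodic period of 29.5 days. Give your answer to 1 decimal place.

9.9 days

First quarter is 0.25 of the way through the cycle: age 0.25 × 29.5 = 7.375 d.
Already past this cycle's first quarter; the next is at 7.375 + 29.5 = 36.875 d, so 36.875 − 27 = 9.875 days.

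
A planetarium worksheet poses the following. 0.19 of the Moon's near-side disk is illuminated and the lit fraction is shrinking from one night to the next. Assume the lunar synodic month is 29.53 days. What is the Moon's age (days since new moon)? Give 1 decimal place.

25.3 days

Invert f = (1 − cos θ)/2 to get cos θ = 1 − 2(0.19) = 0.620, hence θ₀ = arccos 0.620 = 51.7°.
Since the Moon is past full (waning), take the reflex angle: θ = 360° − 51.7° = 308.3°.
Age = 29.53 × 308.3°/360° ≈ 25.29 days.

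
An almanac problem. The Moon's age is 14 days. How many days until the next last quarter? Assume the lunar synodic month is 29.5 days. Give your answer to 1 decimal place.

Last quarter occurs at elongation 270°, i.e. at age 29.5 × 270/360 = 22.125 d.
That is 22.125 − 14 = 8.125 days ahead.

8.1 days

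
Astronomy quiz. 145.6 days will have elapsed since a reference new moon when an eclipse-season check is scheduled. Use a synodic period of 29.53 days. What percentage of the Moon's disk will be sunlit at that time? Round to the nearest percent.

5%

Reduce mod P: 145.6 − 4×29.53 = 27.48 d into the current lunation.
Elongation θ = 360° × 27.48/29.53 ≈ 335.0°.
With cos θ = 0.906, the lit fraction is (1 − 0.906)/2 ≈ 0.047, so 5%.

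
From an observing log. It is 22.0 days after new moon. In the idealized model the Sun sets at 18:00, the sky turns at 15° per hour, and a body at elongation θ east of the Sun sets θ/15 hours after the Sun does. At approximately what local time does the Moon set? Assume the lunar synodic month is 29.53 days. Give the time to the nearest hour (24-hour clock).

The Moon has covered 22.0/29.53 of its cycle, so θ ≈ 360° × 22.0/29.53 = 268.2°.
The Moon trails the Sun by θ/15 = 268.2/15 ≈ 17.88 hours.
18:00 + 17.88 h ≈ 11:53 → 12:00 to the nearest hour.

12:00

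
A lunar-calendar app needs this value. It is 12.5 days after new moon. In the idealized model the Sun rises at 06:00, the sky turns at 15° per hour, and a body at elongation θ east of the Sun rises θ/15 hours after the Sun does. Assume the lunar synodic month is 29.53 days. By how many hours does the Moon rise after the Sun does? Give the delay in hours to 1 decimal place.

10.2 h

Elongation θ = 360° × 12.5/29.53 ≈ 152.4°.
At 15° of sky rotation per hour, 152.4° corresponds to a 10.16 h lag.
So the Moon rises 10.16 h after the Sun.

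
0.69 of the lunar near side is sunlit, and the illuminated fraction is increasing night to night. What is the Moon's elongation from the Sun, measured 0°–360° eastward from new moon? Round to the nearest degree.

112°

cos θ = 1 − 2f = -0.380, giving a principal value of 112.3°.
Before full moon the principal value applies: θ = 112.3°.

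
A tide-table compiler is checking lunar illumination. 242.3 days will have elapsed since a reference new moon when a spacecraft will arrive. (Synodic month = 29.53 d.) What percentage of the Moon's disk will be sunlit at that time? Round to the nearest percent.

242.3 d spans 8 complete synodic months (8 × 29.53 = 236.24 d) plus 6.06 d.
Phase angle: θ = 360°·(6.06 d)/(29.53 d) = 73.9°.
cos 73.9° = 0.278, so f = (1 − 0.278)/2 = 0.361, so 36%.

36%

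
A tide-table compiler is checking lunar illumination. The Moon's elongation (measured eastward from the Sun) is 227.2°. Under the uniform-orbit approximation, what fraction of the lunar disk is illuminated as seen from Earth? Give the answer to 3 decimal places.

0.840

cos 227.2° = (-0.679), so f = (1 − (-0.679))/2 = 0.840.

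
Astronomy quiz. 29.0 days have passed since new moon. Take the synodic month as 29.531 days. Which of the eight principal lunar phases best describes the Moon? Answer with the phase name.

new moon

θ ≈ 360° × 29.0/29.531 = 354°, which falls in the new moon sector.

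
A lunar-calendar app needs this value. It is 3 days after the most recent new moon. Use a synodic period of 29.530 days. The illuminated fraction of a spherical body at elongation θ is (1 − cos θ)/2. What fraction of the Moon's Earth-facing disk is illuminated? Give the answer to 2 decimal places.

0.10

Phase angle: θ = 360°·(3 d)/(29.530 d) = 36.6°.
Illuminated fraction = (1 − cos 36.6°)/2 = (1 − 0.803)/2 ≈ 0.098.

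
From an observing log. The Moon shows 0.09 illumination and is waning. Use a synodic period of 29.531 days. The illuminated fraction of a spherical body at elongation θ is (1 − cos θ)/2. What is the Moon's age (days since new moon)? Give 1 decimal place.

cos θ = 1 − 2f = 0.820, giving a principal value of 34.9°.
Waning ⇒ past full, so θ = 360° − 34.9° = 325.1°.
That fraction of the synodic month is 325.1/360 × 29.531 d ≈ 26.67 d.

26.7 days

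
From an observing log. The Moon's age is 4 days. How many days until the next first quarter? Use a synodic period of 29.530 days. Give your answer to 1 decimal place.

First quarter is 0.25 of the way through the cycle: age 0.25 × 29.530 = 7.383 d.
That is 7.383 − 4 = 3.383 days ahead.

3.4 days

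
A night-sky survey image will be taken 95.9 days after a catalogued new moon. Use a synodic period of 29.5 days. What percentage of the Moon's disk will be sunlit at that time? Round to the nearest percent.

50%

95.9/29.5 = 3.251 lunations, so 3 complete cycles and 7.40 d into the next.
Phase angle: θ = 360°·(7.40 d)/(29.5 d) = 90.3°.
Illuminated fraction = (1 − cos 90.3°)/2 = (1 − (-0.005))/2 ≈ 0.503, so 50%.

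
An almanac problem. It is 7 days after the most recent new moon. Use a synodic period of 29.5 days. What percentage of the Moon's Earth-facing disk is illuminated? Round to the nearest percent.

46%

Elongation θ = 360° × 7/29.5 ≈ 85.4°.
Illuminated fraction = (1 − cos 85.4°)/2 = (1 − 0.080)/2 ≈ 0.460, so 46%.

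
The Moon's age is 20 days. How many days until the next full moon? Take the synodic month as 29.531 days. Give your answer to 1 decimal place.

24.3 days

Full moon occurs at elongation 180°, i.e. at age 29.531 × 180/360 = 14.765 d.
Already past this cycle's full moon; the next is at 14.765 + 29.531 = 44.296 d, so 44.296 − 20 = 24.296 days.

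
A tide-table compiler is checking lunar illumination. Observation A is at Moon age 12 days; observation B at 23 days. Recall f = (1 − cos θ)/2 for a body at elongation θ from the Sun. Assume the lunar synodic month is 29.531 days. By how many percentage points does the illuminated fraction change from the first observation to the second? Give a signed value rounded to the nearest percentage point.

First observation: θ = 360°·12/29.531 = 146.3°, so f = 0.916.
Second observation: θ = 280.4°, f = 0.410.
Δf = 0.410 − 0.916 = -0.506, i.e. -51 pp.

-51 percentage points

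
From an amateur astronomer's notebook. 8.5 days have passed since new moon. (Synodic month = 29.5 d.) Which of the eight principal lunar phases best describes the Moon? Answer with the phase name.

first quarter

At 8.5/29.5 of the cycle, θ ≈ 104° — the first quarter range.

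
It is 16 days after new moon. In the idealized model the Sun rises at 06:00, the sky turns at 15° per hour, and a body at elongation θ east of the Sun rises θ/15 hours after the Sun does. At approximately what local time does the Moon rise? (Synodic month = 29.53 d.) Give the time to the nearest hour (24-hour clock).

19:00

Elongation θ = 360° × 16/29.53 ≈ 195.1°.
The Moon trails the Sun by θ/15 = 195.1/15 ≈ 13.00 hours.
06:00 + 13.00 h ≈ 19:00 → 19:00 to the nearest hour.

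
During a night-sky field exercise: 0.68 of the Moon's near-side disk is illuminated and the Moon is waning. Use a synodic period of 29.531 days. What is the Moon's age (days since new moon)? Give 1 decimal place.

Invert f = (1 − cos θ)/2 to get cos θ = 1 − 2(0.68) = -0.360, hence θ₀ = arccos -0.360 = 111.1°.
Waning ⇒ past full, so θ = 360° − 111.1° = 248.9°.
That fraction of the synodic month is 248.9/360 × 29.531 d ≈ 20.42 d.

20.4 days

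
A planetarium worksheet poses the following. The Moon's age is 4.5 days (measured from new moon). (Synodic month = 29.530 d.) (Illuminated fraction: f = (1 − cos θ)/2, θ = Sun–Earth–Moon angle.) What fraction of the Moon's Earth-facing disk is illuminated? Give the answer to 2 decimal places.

Elongation θ = 360° × 4.5/29.530 ≈ 54.9°.
Illuminated fraction = (1 − cos 54.9°)/2 = (1 − 0.576)/2 ≈ 0.212.

0.21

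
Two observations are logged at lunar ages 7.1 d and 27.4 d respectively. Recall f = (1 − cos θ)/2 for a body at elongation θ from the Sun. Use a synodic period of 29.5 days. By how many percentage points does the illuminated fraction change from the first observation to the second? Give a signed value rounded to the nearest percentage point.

-42 pp

θ₁ = 360° × 7.1/29.5 = 86.6°, f₁ = (1 − cos θ₁)/2 = 0.471.
θ₂ = 360° × 27.4/29.5 = 334.4°, f₂ = (1 − cos θ₂)/2 = 0.049.
Change = f₂ − f₁ = -0.422 → -42 percentage points.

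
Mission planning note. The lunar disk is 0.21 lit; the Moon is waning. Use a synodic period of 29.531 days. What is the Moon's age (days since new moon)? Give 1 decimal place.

Invert f = (1 − cos θ)/2 to get cos θ = 1 − 2(0.21) = 0.580, hence θ₀ = arccos 0.580 = 54.5°.
Waning ⇒ past full, so θ = 360° − 54.5° = 305.5°.
That fraction of the synodic month is 305.5/360 × 29.531 d ≈ 25.06 d.

25.1 days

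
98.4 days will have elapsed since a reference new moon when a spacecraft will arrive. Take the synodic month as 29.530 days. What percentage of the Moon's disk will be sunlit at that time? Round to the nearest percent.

75%

Reduce mod P: 98.4 − 3×29.530 = 9.81 d into the current lunation.
Phase angle: θ = 360°·(9.81 d)/(29.530 d) = 119.6°.
With cos θ = (-0.494), the lit fraction is (1 − (-0.494))/2 ≈ 0.747, so 75%.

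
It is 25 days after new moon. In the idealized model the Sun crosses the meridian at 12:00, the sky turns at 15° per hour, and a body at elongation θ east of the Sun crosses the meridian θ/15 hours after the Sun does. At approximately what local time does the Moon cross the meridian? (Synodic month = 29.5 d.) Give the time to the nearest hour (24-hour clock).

08:00

Phase angle: θ = 360°·(25 d)/(29.5 d) = 305.1°.
At 15° of sky rotation per hour, 305.1° corresponds to a 20.34 h lag.
12:00 + 20.34 h ≈ 08:20 → 08:00 to the nearest hour.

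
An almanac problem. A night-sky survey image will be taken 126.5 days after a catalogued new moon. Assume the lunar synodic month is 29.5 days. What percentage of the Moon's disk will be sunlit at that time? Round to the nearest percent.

62%

126.5/29.5 = 4.288 lunations, so 4 complete cycles and 8.50 d into the next.
Phase angle: θ = 360°·(8.50 d)/(29.5 d) = 103.7°.
Illuminated fraction = (1 − cos 103.7°)/2 = (1 − (-0.237))/2 ≈ 0.619, so 62%.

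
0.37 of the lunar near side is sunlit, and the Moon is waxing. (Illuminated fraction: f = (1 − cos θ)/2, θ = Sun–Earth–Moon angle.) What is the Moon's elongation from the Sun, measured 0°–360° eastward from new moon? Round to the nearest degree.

75°

Invert f = (1 − cos θ)/2 to get cos θ = 1 − 2(0.37) = 0.260, hence θ₀ = arccos 0.260 = 74.9°.
Before full moon the principal value applies: θ = 74.9°.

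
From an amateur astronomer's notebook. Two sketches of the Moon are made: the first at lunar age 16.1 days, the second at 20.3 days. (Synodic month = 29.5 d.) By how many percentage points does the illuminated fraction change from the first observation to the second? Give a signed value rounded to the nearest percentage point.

-29 percentage points

θ₁ = 360° × 16.1/29.5 = 196.5°, f₁ = (1 − cos θ₁)/2 = 0.979.
θ₂ = 360° × 20.3/29.5 = 247.7°, f₂ = (1 − cos θ₂)/2 = 0.689.
Change = f₂ − f₁ = -0.290 → -29 percentage points.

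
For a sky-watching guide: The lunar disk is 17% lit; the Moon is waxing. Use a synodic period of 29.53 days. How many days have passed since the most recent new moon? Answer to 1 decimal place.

Invert f = (1 − cos θ)/2 to get cos θ = 1 − 2(0.17) = 0.660, hence θ₀ = arccos 0.660 = 48.7°.
The Moon is waxing (0°–180°), so θ = 48.7° directly.
That fraction of the synodic month is 48.7/360 × 29.53 d ≈ 3.99 d.

4.0 days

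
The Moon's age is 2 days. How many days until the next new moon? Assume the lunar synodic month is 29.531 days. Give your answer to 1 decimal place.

One full lunation from the last new moon is 29.531 d; remaining = 29.531 − 2 = 27.531 d.

27.5 days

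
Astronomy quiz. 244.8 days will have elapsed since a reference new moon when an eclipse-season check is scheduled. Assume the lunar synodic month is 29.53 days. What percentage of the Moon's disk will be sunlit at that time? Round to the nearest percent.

62%

Reduce mod P: 244.8 − 8×29.53 = 8.56 d into the current lunation.
Phase angle: θ = 360°·(8.56 d)/(29.53 d) = 104.4°.
With cos θ = (-0.248), the lit fraction is (1 − (-0.248))/2 ≈ 0.624, so 62%.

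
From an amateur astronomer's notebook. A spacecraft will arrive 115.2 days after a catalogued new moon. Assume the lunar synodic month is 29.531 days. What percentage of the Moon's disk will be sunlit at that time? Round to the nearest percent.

Reduce mod P: 115.2 − 3×29.531 = 26.61 d into the current lunation.
The Moon has covered 26.61/29.531 of its cycle, so θ ≈ 360° × 26.61/29.531 = 324.4°.
cos 324.4° = 0.813, so f = (1 − 0.813)/2 = 0.094, so 9%.

9%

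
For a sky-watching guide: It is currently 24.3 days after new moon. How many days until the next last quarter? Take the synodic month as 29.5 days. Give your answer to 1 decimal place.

Last quarter is 0.75 of the way through the cycle: age 0.75 × 29.5 = 22.125 d.
This lunation's last quarter (22.125 d) has passed, so add one period: 51.625 − 24.3 = 27.325 days.

27.3 days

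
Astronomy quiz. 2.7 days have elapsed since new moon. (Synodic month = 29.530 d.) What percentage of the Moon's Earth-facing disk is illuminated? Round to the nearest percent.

Elongation θ = 360° × 2.7/29.530 ≈ 32.9°.
Illuminated fraction = (1 − cos 32.9°)/2 = (1 − 0.839)/2 ≈ 0.080, so 8%.

8%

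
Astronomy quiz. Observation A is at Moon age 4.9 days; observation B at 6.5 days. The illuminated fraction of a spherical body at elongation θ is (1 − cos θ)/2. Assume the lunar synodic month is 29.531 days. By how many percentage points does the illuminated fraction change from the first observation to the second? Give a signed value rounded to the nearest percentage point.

θ₁ = 360° × 4.9/29.531 = 59.7°, f₁ = (1 − cos θ₁)/2 = 0.248.
θ₂ = 360° × 6.5/29.531 = 79.2°, f₂ = (1 − cos θ₂)/2 = 0.407.
Change = f₂ − f₁ = +0.159 → +16 percentage points.

+16 pp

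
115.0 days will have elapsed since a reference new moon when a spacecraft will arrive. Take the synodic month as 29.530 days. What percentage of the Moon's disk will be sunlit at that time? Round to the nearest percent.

115.0 d spans 3 complete synodic months (3 × 29.530 = 88.59 d) plus 26.41 d.
Elongation θ = 360° × 26.41/29.530 ≈ 322.0°.
Illuminated fraction = (1 − cos 322.0°)/2 = (1 − 0.788)/2 ≈ 0.106, so 11%.

11%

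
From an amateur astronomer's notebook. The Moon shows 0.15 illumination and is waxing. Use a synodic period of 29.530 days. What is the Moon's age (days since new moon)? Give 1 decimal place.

3.7 days

From f = (1 − cos θ)/2: cos θ = 1 − 2×0.15 = 0.700; arccos → 45.6°.
Before full moon the principal value applies: θ = 45.6°.
At 360°/29.530 d per day, 45.6° corresponds to 3.74 days.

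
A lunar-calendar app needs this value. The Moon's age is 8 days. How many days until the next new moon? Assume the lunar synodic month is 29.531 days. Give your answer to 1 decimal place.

21.5 days

The next new moon completes the synodic month: 29.531 − 8 = 21.531 days.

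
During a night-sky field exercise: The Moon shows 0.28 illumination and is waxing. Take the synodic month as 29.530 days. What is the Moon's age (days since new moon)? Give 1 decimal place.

From f = (1 − cos θ)/2: cos θ = 1 − 2×0.28 = 0.440; arccos → 63.9°.
Waxing ⇒ before full, so θ = 63.9°.
Age = 29.530 × 63.9°/360° ≈ 5.24 days.

5.2 days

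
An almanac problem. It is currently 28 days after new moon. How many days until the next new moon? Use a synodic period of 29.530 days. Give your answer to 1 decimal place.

One full lunation from the last new moon is 29.530 d; remaining = 29.530 − 28 = 1.530 d.

1.5 days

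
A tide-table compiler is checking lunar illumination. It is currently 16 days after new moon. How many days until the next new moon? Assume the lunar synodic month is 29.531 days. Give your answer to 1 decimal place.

One full lunation from the last new moon is 29.531 d; remaining = 29.531 − 16 = 13.531 d.

13.5 days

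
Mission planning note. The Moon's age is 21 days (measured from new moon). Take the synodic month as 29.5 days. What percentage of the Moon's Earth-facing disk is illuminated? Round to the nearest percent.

62%

The Moon has covered 21/29.5 of its cycle, so θ ≈ 360° × 21/29.5 = 256.3°.
cos 256.3° = (-0.237), so f = (1 − (-0.237))/2 = 0.619, so 62%.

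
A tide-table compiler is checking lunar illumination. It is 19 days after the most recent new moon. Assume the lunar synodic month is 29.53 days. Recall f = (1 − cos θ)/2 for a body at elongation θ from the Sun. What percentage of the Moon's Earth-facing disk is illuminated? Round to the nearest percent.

Elongation θ = 360° × 19/29.53 ≈ 231.6°.
cos 231.6° = (-0.621), so f = (1 − (-0.621))/2 = 0.810, so 81%.

81%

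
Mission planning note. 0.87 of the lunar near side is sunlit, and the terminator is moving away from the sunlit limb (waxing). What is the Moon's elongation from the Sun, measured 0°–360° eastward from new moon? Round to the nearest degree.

138°

From f = (1 − cos θ)/2: cos θ = 1 − 2×0.87 = -0.740; arccos → 137.7°.
Before full moon the principal value applies: θ = 137.7°.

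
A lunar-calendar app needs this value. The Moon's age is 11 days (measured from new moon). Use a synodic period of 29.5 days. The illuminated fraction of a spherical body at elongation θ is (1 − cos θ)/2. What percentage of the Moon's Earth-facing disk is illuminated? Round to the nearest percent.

85%

The Moon has covered 11/29.5 of its cycle, so θ ≈ 360° × 11/29.5 = 134.2°.
Illuminated fraction = (1 − cos 134.2°)/2 = (1 − (-0.698))/2 ≈ 0.849, so 85%.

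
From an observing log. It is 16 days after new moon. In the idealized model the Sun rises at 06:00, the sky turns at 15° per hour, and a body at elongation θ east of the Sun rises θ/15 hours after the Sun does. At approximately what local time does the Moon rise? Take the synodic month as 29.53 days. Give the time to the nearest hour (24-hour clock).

Phase angle: θ = 360°·(16 d)/(29.53 d) = 195.1°.
At 15° of sky rotation per hour, 195.1° corresponds to a 13.00 h lag.
06:00 + 13.00 h ≈ 19:00 → 19:00 to the nearest hour.

19:00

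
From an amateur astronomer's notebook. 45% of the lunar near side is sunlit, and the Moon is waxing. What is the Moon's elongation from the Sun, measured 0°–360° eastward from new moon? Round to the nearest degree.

84°

cos θ = 1 − 2f = 0.100, giving a principal value of 84.3°.
Waxing ⇒ before full, so θ = 84.3°.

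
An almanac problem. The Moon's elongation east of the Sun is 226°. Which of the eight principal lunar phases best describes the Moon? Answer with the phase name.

waning gibbous

The waning gibbous sector spans roughly 202°–248°; 226° falls inside it.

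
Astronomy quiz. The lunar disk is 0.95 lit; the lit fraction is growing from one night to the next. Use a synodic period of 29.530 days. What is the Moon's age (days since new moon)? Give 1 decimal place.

cos θ = 1 − 2f = -0.900, giving a principal value of 154.2°.
Before full moon the principal value applies: θ = 154.2°.
That fraction of the synodic month is 154.2/360 × 29.530 d ≈ 12.65 d.

12.6 days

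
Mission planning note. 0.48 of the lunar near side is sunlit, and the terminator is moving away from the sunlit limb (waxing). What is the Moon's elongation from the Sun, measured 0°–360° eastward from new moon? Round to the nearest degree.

88°

Invert f = (1 − cos θ)/2 to get cos θ = 1 − 2(0.48) = 0.040, hence θ₀ = arccos 0.040 = 87.7°.
Before full moon the principal value applies: θ = 87.7°.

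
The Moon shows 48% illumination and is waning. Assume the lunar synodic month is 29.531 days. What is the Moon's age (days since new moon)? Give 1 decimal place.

From f = (1 − cos θ)/2: cos θ = 1 − 2×0.48 = 0.040; arccos → 87.7°.
Since the Moon is past full (waning), take the reflex angle: θ = 360° − 87.7° = 272.3°.
That fraction of the synodic month is 272.3/360 × 29.531 d ≈ 22.34 d.

22.3 days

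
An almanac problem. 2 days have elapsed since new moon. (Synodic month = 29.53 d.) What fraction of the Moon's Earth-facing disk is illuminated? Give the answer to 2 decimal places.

Elongation θ = 360° × 2/29.53 ≈ 24.4°.
Illuminated fraction = (1 − cos 24.4°)/2 = (1 − 0.911)/2 ≈ 0.045.

0.04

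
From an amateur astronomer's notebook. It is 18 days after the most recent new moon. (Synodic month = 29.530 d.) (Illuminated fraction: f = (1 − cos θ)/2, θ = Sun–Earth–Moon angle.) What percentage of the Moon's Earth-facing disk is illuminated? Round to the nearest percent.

89%

The Moon has covered 18/29.530 of its cycle, so θ ≈ 360° × 18/29.530 = 219.4°.
With cos θ = (-0.772), the lit fraction is (1 − (-0.772))/2 ≈ 0.886, so 89%.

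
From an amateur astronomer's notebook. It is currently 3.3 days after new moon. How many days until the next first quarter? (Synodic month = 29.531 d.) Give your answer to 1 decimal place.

First quarter is 0.25 of the way through the cycle: age 0.25 × 29.531 = 7.383 d.
That is 7.383 − 3.3 = 4.083 days ahead.

4.1 days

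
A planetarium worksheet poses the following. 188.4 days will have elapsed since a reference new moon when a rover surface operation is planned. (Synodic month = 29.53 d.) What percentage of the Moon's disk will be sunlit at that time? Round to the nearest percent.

86%

188.4 d spans 6 complete synodic months (6 × 29.53 = 177.18 d) plus 11.22 d.
The Moon has covered 11.22/29.53 of its cycle, so θ ≈ 360° × 11.22/29.53 = 136.8°.
Illuminated fraction = (1 − cos 136.8°)/2 = (1 − (-0.729))/2 ≈ 0.864, so 86%.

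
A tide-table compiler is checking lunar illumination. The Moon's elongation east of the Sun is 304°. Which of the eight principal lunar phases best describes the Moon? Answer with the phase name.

The waning crescent sector spans roughly 292°–338°; 304° falls inside it.

waning crescent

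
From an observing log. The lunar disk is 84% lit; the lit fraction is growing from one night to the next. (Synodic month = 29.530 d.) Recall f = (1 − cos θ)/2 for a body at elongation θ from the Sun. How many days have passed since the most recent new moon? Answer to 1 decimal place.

10.9 days

cos θ = 1 − 2f = -0.680, giving a principal value of 132.8°.
The Moon is waxing (0°–180°), so θ = 132.8° directly.
At 360°/29.530 d per day, 132.8° corresponds to 10.90 days.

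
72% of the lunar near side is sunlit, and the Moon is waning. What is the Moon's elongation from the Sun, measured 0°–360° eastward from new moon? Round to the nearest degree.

cos θ = 1 − 2f = -0.440, giving a principal value of 116.1°.
A waning Moon lies in 180°–360°, so θ = 360° − 116.1° = 243.9°.

244°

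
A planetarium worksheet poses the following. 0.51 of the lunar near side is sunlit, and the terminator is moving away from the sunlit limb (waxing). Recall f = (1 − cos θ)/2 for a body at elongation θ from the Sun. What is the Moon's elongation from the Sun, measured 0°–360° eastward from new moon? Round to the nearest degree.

91°

cos θ = 1 − 2f = -0.020, giving a principal value of 91.1°.
Waxing ⇒ before full, so θ = 91.1°.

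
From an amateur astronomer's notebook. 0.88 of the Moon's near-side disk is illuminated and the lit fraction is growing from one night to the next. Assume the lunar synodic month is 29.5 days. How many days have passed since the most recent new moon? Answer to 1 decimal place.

From f = (1 − cos θ)/2: cos θ = 1 − 2×0.88 = -0.760; arccos → 139.5°.
Before full moon the principal value applies: θ = 139.5°.
Age = 29.5 × 139.5°/360° ≈ 11.43 days.

11.4 days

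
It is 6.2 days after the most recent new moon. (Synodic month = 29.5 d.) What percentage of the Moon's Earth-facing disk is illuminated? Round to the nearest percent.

38%

Elongation θ = 360° × 6.2/29.5 ≈ 75.7°.
cos 75.7° = 0.248, so f = (1 − 0.248)/2 = 0.376, so 38%.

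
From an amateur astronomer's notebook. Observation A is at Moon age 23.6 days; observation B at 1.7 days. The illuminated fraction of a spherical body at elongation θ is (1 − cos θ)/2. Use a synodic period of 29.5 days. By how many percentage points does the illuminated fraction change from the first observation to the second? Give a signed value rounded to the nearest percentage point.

-31 pp

First observation: θ = 360°·23.6/29.5 = 288.0°, so f = 0.345.
Second observation: θ = 20.7°, f = 0.032.
Δf = 0.032 − 0.345 = -0.313, i.e. -31 pp.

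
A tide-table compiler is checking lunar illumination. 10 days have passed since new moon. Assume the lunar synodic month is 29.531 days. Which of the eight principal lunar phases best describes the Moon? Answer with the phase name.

waxing gibbous

θ ≈ 360° × 10/29.531 = 122°, which falls in the waxing gibbous sector.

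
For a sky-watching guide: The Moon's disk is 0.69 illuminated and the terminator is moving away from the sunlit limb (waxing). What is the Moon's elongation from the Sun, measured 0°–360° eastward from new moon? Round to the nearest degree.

cos θ = 1 − 2f = -0.380, giving a principal value of 112.3°.
Waxing ⇒ before full, so θ = 112.3°.

112°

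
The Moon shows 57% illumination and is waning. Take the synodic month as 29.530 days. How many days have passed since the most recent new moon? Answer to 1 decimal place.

21.5 days

cos θ = 1 − 2f = -0.140, giving a principal value of 98.0°.
A waning Moon lies in 180°–360°, so θ = 360° − 98.0° = 262.0°.
That fraction of the synodic month is 262.0/360 × 29.530 d ≈ 21.49 d.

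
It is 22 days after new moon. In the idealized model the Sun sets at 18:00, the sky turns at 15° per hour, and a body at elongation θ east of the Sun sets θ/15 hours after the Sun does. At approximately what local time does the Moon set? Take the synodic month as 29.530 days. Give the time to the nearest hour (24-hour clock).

12:00

The Moon has covered 22/29.530 of its cycle, so θ ≈ 360° × 22/29.530 = 268.2°.
At 15° of sky rotation per hour, 268.2° corresponds to a 17.88 h lag.
18:00 + 17.88 h ≈ 11:53 → 12:00 to the nearest hour.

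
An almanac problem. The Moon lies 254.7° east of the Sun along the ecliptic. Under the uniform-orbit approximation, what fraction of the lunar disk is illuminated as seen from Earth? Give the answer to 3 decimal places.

f = (1 − cos 254.7°)/2 = (1 − (-0.264))/2 ≈ 0.632.

0.632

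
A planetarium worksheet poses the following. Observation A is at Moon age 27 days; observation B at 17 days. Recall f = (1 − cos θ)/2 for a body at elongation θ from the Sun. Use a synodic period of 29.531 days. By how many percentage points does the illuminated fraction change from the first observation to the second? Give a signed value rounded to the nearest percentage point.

θ₁ = 360° × 27/29.531 = 329.1°, f₁ = (1 − cos θ₁)/2 = 0.071.
θ₂ = 360° × 17/29.531 = 207.2°, f₂ = (1 − cos θ₂)/2 = 0.945.
Change = f₂ − f₁ = +0.874 → +87 percentage points.

+87 pp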